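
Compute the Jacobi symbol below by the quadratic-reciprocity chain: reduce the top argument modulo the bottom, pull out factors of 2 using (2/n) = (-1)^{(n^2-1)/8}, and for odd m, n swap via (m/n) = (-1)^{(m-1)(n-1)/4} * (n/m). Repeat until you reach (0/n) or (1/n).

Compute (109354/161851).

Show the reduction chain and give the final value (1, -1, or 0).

factor out 2^1: 109354 = 2^1·54677; with 161851 mod 8 = 3, (2/161851) = -1; sign now -1; continue with (54677/161851)
flip (54677/161851) -> (161851/54677): both odd, 54677 mod 4 = 1, 161851 mod 4 = 3, so the flip contributes +1; sign now -1
(161851/54677): 161851 mod 54677 = 52497, so (161851/54677) = (52497/54677)
flip (52497/54677) -> (54677/52497): both odd, 52497 mod 4 = 1, 54677 mod 4 = 1, so the flip contributes +1; sign now -1
(54677/52497): 54677 mod 52497 = 2180, so (54677/52497) = (2180/52497)
factor out 2^2: 2180 = 2^2·545; with 52497 mod 8 = 1, (2/52497) = +1; sign now -1; continue with (545/52497)
flip (545/52497) -> (52497/545): both odd, 545 mod 4 = 1, 52497 mod 4 = 1, so the flip contributes +1; sign now -1
(52497/545): 52497 mod 545 = 177, so (52497/545) = (177/545)
flip (177/545) -> (545/177): both odd, 177 mod 4 = 1, 545 mod 4 = 1, so the flip contributes +1; sign now -1
(545/177): 545 mod 177 = 14, so (545/177) = (14/177)
factor out 2^1: 14 = 2^1·7; with 177 mod 8 = 1, (2/177) = +1; sign now -1; continue with (7/177)
flip (7/177) -> (177/7): both odd, 7 mod 4 = 3, 177 mod 4 = 1, so the flip contributes +1; sign now -1
(177/7): 177 mod 7 = 2, so (177/7) = (2/7)
factor out 2^1: 2 = 2^1·1; with 7 mod 8 = 7, (2/7) = +1; sign now -1; continue with (1/7)
reached (1/7) = 1, so the symbol is -1

-1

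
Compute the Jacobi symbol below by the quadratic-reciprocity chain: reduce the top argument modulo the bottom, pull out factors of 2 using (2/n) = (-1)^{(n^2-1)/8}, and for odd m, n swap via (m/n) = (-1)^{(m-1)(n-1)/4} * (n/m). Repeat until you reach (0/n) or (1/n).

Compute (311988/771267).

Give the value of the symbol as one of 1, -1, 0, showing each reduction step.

311988 = 2^2·77997; (2/771267) = -1 since 771267 mod 8 = 3, so (311988/771267) = (-1)^2·(77997/771267); sign now +1
reciprocity: (77997/771267) = +1·(771267/77997) since 77997 mod 4 = 1, 771267 mod 4 = 3; sign now +1
(771267/77997) = (69294/77997)   [reduce mod 77997]
69294 = 2^1·34647; (2/77997) = -1 since 77997 mod 8 = 5, so (69294/77997) = (-1)^1·(34647/77997); sign now -1
reciprocity: (34647/77997) = +1·(77997/34647) since 34647 mod 4 = 3, 77997 mod 4 = 1; sign now -1
(77997/34647) = (8703/34647)   [reduce mod 34647]
reciprocity: (8703/34647) = -1·(34647/8703) since 8703 mod 4 = 3, 34647 mod 4 = 3; sign now +1
(34647/8703) = (8538/8703)   [reduce mod 8703]
8538 = 2^1·4269; (2/8703) = +1 since 8703 mod 8 = 7, so (8538/8703) = (+1)^1·(4269/8703); sign now +1
reciprocity: (4269/8703) = +1·(8703/4269) since 4269 mod 4 = 1, 8703 mod 4 = 3; sign now +1
(8703/4269) = (165/4269)   [reduce mod 4269]
reciprocity: (165/4269) = +1·(4269/165) since 165 mod 4 = 1, 4269 mod 4 = 1; sign now +1
(4269/165) = (144/165)   [reduce mod 165]
144 = 2^4·9; (2/165) = -1 since 165 mod 8 = 5, so (144/165) = (-1)^4·(9/165); sign now +1
reciprocity: (9/165) = +1·(165/9) since 9 mod 4 = 1, 165 mod 4 = 1; sign now +1
(165/9) = (3/9)   [reduce mod 9]
reciprocity: (3/9) = +1·(9/3) since 3 mod 4 = 3, 9 mod 4 = 1; sign now +1
(9/3) = (0/3)   [reduce mod 3]
(0/3) = 0   [gcd(a, n) > 1]; final value = 0

0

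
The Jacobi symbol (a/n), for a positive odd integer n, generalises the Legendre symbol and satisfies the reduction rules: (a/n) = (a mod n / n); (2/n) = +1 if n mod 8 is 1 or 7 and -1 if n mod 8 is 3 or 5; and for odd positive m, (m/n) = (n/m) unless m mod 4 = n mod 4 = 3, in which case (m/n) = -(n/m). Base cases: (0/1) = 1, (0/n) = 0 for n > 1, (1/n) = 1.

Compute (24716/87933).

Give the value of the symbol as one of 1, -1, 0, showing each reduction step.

-1

24716 = 2^2·6179; (2/87933) = -1 since 87933 mod 8 = 5, so (24716/87933) = (-1)^2·(6179/87933); sign now +1
reciprocity: (6179/87933) = +1·(87933/6179) since 6179 mod 4 = 3, 87933 mod 4 = 1; sign now +1
(87933/6179) = (1427/6179)   [reduce mod 6179]
reciprocity: (1427/6179) = -1·(6179/1427) since 1427 mod 4 = 3, 6179 mod 4 = 3; sign now -1
(6179/1427) = (471/1427)   [reduce mod 1427]
reciprocity: (471/1427) = -1·(1427/471) since 471 mod 4 = 3, 1427 mod 4 = 3; sign now +1
(1427/471) = (14/471)   [reduce mod 471]
14 = 2^1·7; (2/471) = +1 since 471 mod 8 = 7, so (14/471) = (+1)^1·(7/471); sign now +1
reciprocity: (7/471) = -1·(471/7) since 7 mod 4 = 3, 471 mod 4 = 3; sign now -1
(471/7) = (2/7)   [reduce mod 7]
2 = 2^1·1; (2/7) = +1 since 7 mod 8 = 7, so (2/7) = (+1)^1·(1/7); sign now -1
(1/7) = 1; final value = sign = -1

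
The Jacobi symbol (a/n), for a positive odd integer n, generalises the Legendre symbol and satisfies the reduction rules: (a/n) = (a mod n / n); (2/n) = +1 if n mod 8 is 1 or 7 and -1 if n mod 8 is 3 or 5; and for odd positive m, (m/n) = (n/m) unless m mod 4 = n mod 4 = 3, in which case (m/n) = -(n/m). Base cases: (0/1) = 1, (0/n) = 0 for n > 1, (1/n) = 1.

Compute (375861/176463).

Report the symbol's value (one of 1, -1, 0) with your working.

(375861/176463) = (22935/176463)   [reduce mod 176463]
reciprocity: (22935/176463) = -1·(176463/22935) since 22935 mod 4 = 3, 176463 mod 4 = 3; sign now -1
(176463/22935) = (15918/22935)   [reduce mod 22935]
15918 = 2^1·7959; (2/22935) = +1 since 22935 mod 8 = 7, so (15918/22935) = (+1)^1·(7959/22935); sign now -1
reciprocity: (7959/22935) = -1·(22935/7959) since 7959 mod 4 = 3, 22935 mod 4 = 3; sign now +1
(22935/7959) = (7017/7959)   [reduce mod 7959]
reciprocity: (7017/7959) = +1·(7959/7017) since 7017 mod 4 = 1, 7959 mod 4 = 3; sign now +1
(7959/7017) = (942/7017)   [reduce mod 7017]
942 = 2^1·471; (2/7017) = +1 since 7017 mod 8 = 1, so (942/7017) = (+1)^1·(471/7017); sign now +1
reciprocity: (471/7017) = +1·(7017/471) since 471 mod 4 = 3, 7017 mod 4 = 1; sign now +1
(7017/471) = (423/471)   [reduce mod 471]
reciprocity: (423/471) = -1·(471/423) since 423 mod 4 = 3, 471 mod 4 = 3; sign now -1
(471/423) = (48/423)   [reduce mod 423]
48 = 2^4·3; (2/423) = +1 since 423 mod 8 = 7, so (48/423) = (+1)^4·(3/423); sign now -1
reciprocity: (3/423) = -1·(423/3) since 3 mod 4 = 3, 423 mod 4 = 3; sign now +1
(423/3) = (0/3)   [reduce mod 3]
(0/3) = 0   [gcd(a, n) > 1]; final value = 0

0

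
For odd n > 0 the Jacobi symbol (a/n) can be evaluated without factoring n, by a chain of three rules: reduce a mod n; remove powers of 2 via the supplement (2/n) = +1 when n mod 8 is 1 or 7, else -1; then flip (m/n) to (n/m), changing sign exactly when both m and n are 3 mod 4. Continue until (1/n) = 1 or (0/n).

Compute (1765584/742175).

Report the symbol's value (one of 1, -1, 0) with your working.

(1765584/742175): 1765584 mod 742175 = 281234, so (1765584/742175) = (281234/742175)
factor out 2^1: 281234 = 2^1·140617; with 742175 mod 8 = 7, (2/742175) = +1; sign now +1; continue with (140617/742175)
flip (140617/742175) -> (742175/140617): both odd, 140617 mod 4 = 1, 742175 mod 4 = 3, so the flip contributes +1; sign now +1
(742175/140617): 742175 mod 140617 = 39090, so (742175/140617) = (39090/140617)
factor out 2^1: 39090 = 2^1·19545; with 140617 mod 8 = 1, (2/140617) = +1; sign now +1; continue with (19545/140617)
flip (19545/140617) -> (140617/19545): both odd, 19545 mod 4 = 1, 140617 mod 4 = 1, so the flip contributes +1; sign now +1
(140617/19545): 140617 mod 19545 = 3802, so (140617/19545) = (3802/19545)
factor out 2^1: 3802 = 2^1·1901; with 19545 mod 8 = 1, (2/19545) = +1; sign now +1; continue with (1901/19545)
flip (1901/19545) -> (19545/1901): both odd, 1901 mod 4 = 1, 19545 mod 4 = 1, so the flip contributes +1; sign now +1
(19545/1901): 19545 mod 1901 = 535, so (19545/1901) = (535/1901)
flip (535/1901) -> (1901/535): both odd, 535 mod 4 = 3, 1901 mod 4 = 1, so the flip contributes +1; sign now +1
(1901/535): 1901 mod 535 = 296, so (1901/535) = (296/535)
factor out 2^3: 296 = 2^3·37; with 535 mod 8 = 7, (2/535) = +1; sign now +1; continue with (37/535)
flip (37/535) -> (535/37): both odd, 37 mod 4 = 1, 535 mod 4 = 3, so the flip contributes +1; sign now +1
(535/37): 535 mod 37 = 17, so (535/37) = (17/37)
flip (17/37) -> (37/17): both odd, 17 mod 4 = 1, 37 mod 4 = 1, so the flip contributes +1; sign now +1
(37/17): 37 mod 17 = 3, so (37/17) = (3/17)
flip (3/17) -> (17/3): both odd, 3 mod 4 = 3, 17 mod 4 = 1, so the flip contributes +1; sign now +1
(17/3): 17 mod 3 = 2, so (17/3) = (2/3)
factor out 2^1: 2 = 2^1·1; with 3 mod 8 = 3, (2/3) = -1; sign now -1; continue with (1/3)
reached (1/3) = 1, so the symbol is -1

-1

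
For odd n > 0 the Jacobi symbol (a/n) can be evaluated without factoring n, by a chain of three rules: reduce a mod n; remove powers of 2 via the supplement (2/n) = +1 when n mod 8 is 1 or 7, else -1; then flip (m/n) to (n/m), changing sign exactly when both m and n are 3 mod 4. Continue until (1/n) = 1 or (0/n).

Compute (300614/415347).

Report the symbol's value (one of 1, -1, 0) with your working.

-1

factor out 2^1: 300614 = 2^1·150307; with 415347 mod 8 = 3, (2/415347) = -1; sign now -1; continue with (150307/415347)
flip (150307/415347) -> (415347/150307): both odd, 150307 mod 4 = 3, 415347 mod 4 = 3, so the flip contributes -1; sign now +1
(415347/150307): 415347 mod 150307 = 114733, so (415347/150307) = (114733/150307)
flip (114733/150307) -> (150307/114733): both odd, 114733 mod 4 = 1, 150307 mod 4 = 3, so the flip contributes +1; sign now +1
(150307/114733): 150307 mod 114733 = 35574, so (150307/114733) = (35574/114733)
factor out 2^1: 35574 = 2^1·17787; with 114733 mod 8 = 5, (2/114733) = -1; sign now -1; continue with (17787/114733)
flip (17787/114733) -> (114733/17787): both odd, 17787 mod 4 = 3, 114733 mod 4 = 1, so the flip contributes +1; sign now -1
(114733/17787): 114733 mod 17787 = 8011, so (114733/17787) = (8011/17787)
flip (8011/17787) -> (17787/8011): both odd, 8011 mod 4 = 3, 17787 mod 4 = 3, so the flip contributes -1; sign now +1
(17787/8011): 17787 mod 8011 = 1765, so (17787/8011) = (1765/8011)
flip (1765/8011) -> (8011/1765): both odd, 1765 mod 4 = 1, 8011 mod 4 = 3, so the flip contributes +1; sign now +1
(8011/1765): 8011 mod 1765 = 951, so (8011/1765) = (951/1765)
flip (951/1765) -> (1765/951): both odd, 951 mod 4 = 3, 1765 mod 4 = 1, so the flip contributes +1; sign now +1
(1765/951): 1765 mod 951 = 814, so (1765/951) = (814/951)
factor out 2^1: 814 = 2^1·407; with 951 mod 8 = 7, (2/951) = +1; sign now +1; continue with (407/951)
flip (407/951) -> (951/407): both odd, 407 mod 4 = 3, 951 mod 4 = 3, so the flip contributes -1; sign now -1
(951/407): 951 mod 407 = 137, so (951/407) = (137/407)
flip (137/407) -> (407/137): both odd, 137 mod 4 = 1, 407 mod 4 = 3, so the flip contributes +1; sign now -1
(407/137): 407 mod 137 = 133, so (407/137) = (133/137)
flip (133/137) -> (137/133): both odd, 133 mod 4 = 1, 137 mod 4 = 1, so the flip contributes +1; sign now -1
(137/133): 137 mod 133 = 4, so (137/133) = (4/133)
factor out 2^2: 4 = 2^2·1; with 133 mod 8 = 5, (2/133) = -1; sign now -1; continue with (1/133)
reached (1/133) = 1, so the symbol is -1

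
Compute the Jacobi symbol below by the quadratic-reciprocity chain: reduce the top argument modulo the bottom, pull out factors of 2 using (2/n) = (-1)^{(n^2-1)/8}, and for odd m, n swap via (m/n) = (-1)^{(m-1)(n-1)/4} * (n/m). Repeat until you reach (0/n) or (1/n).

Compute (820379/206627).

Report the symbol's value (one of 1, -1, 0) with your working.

(820379/206627): 820379 mod 206627 = 200498, so (820379/206627) = (200498/206627)
factor out 2^1: 200498 = 2^1·100249; with 206627 mod 8 = 3, (2/206627) = -1; sign now -1; continue with (100249/206627)
flip (100249/206627) -> (206627/100249): both odd, 100249 mod 4 = 1, 206627 mod 4 = 3, so the flip contributes +1; sign now -1
(206627/100249): 206627 mod 100249 = 6129, so (206627/100249) = (6129/100249)
flip (6129/100249) -> (100249/6129): both odd, 6129 mod 4 = 1, 100249 mod 4 = 1, so the flip contributes +1; sign now -1
(100249/6129): 100249 mod 6129 = 2185, so (100249/6129) = (2185/6129)
flip (2185/6129) -> (6129/2185): both odd, 2185 mod 4 = 1, 6129 mod 4 = 1, so the flip contributes +1; sign now -1
(6129/2185): 6129 mod 2185 = 1759, so (6129/2185) = (1759/2185)
flip (1759/2185) -> (2185/1759): both odd, 1759 mod 4 = 3, 2185 mod 4 = 1, so the flip contributes +1; sign now -1
(2185/1759): 2185 mod 1759 = 426, so (2185/1759) = (426/1759)
factor out 2^1: 426 = 2^1·213; with 1759 mod 8 = 7, (2/1759) = +1; sign now -1; continue with (213/1759)
flip (213/1759) -> (1759/213): both odd, 213 mod 4 = 1, 1759 mod 4 = 3, so the flip contributes +1; sign now -1
(1759/213): 1759 mod 213 = 55, so (1759/213) = (55/213)
flip (55/213) -> (213/55): both odd, 55 mod 4 = 3, 213 mod 4 = 1, so the flip contributes +1; sign now -1
(213/55): 213 mod 55 = 48, so (213/55) = (48/55)
factor out 2^4: 48 = 2^4·3; with 55 mod 8 = 7, (2/55) = +1; sign now -1; continue with (3/55)
flip (3/55) -> (55/3): both odd, 3 mod 4 = 3, 55 mod 4 = 3, so the flip contributes -1; sign now +1
(55/3): 55 mod 3 = 1, so (55/3) = (1/3)
reached (1/3) = 1, so the symbol is +1

1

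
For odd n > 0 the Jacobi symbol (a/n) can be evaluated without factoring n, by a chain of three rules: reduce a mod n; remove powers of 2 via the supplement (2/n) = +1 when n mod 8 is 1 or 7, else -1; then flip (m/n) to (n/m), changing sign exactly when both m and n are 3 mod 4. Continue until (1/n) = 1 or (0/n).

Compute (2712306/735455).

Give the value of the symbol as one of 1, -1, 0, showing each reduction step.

(2712306/735455) = (505941/735455)   [reduce mod 735455]
reciprocity: (505941/735455) = +1·(735455/505941) since 505941 mod 4 = 1, 735455 mod 4 = 3; sign now +1
(735455/505941) = (229514/505941)   [reduce mod 505941]
229514 = 2^1·114757; (2/505941) = -1 since 505941 mod 8 = 5, so (229514/505941) = (-1)^1·(114757/505941); sign now -1
reciprocity: (114757/505941) = +1·(505941/114757) since 114757 mod 4 = 1, 505941 mod 4 = 1; sign now -1
(505941/114757) = (46913/114757)   [reduce mod 114757]
reciprocity: (46913/114757) = +1·(114757/46913) since 46913 mod 4 = 1, 114757 mod 4 = 1; sign now -1
(114757/46913) = (20931/46913)   [reduce mod 46913]
reciprocity: (20931/46913) = +1·(46913/20931) since 20931 mod 4 = 3, 46913 mod 4 = 1; sign now -1
(46913/20931) = (5051/20931)   [reduce mod 20931]
reciprocity: (5051/20931) = -1·(20931/5051) since 5051 mod 4 = 3, 20931 mod 4 = 3; sign now +1
(20931/5051) = (727/5051)   [reduce mod 5051]
reciprocity: (727/5051) = -1·(5051/727) since 727 mod 4 = 3, 5051 mod 4 = 3; sign now -1
(5051/727) = (689/727)   [reduce mod 727]
reciprocity: (689/727) = +1·(727/689) since 689 mod 4 = 1, 727 mod 4 = 3; sign now -1
(727/689) = (38/689)   [reduce mod 689]
38 = 2^1·19; (2/689) = +1 since 689 mod 8 = 1, so (38/689) = (+1)^1·(19/689); sign now -1
reciprocity: (19/689) = +1·(689/19) since 19 mod 4 = 3, 689 mod 4 = 1; sign now -1
(689/19) = (5/19)   [reduce mod 19]
reciprocity: (5/19) = +1·(19/5) since 5 mod 4 = 1, 19 mod 4 = 3; sign now -1
(19/5) = (4/5)   [reduce mod 5]
4 = 2^2·1; (2/5) = -1 since 5 mod 8 = 5, so (4/5) = (-1)^2·(1/5); sign now -1
(1/5) = 1; final value = sign = -1

-1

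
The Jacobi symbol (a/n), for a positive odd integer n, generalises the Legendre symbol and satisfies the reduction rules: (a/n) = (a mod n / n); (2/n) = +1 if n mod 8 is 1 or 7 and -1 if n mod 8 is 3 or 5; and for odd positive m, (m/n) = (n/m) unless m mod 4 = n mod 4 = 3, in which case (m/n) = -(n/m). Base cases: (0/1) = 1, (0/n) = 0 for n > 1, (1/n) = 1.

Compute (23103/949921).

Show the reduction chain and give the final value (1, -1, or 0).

flip (23103/949921) -> (949921/23103): both odd, 23103 mod 4 = 3, 949921 mod 4 = 1, so the flip contributes +1; sign now +1
(949921/23103): 949921 mod 23103 = 2698, so (949921/23103) = (2698/23103)
factor out 2^1: 2698 = 2^1·1349; with 23103 mod 8 = 7, (2/23103) = +1; sign now +1; continue with (1349/23103)
flip (1349/23103) -> (23103/1349): both odd, 1349 mod 4 = 1, 23103 mod 4 = 3, so the flip contributes +1; sign now +1
(23103/1349): 23103 mod 1349 = 170, so (23103/1349) = (170/1349)
factor out 2^1: 170 = 2^1·85; with 1349 mod 8 = 5, (2/1349) = -1; sign now -1; continue with (85/1349)
flip (85/1349) -> (1349/85): both odd, 85 mod 4 = 1, 1349 mod 4 = 1, so the flip contributes +1; sign now -1
(1349/85): 1349 mod 85 = 74, so (1349/85) = (74/85)
factor out 2^1: 74 = 2^1·37; with 85 mod 8 = 5, (2/85) = -1; sign now +1; continue with (37/85)
flip (37/85) -> (85/37): both odd, 37 mod 4 = 1, 85 mod 4 = 1, so the flip contributes +1; sign now +1
(85/37): 85 mod 37 = 11, so (85/37) = (11/37)
flip (11/37) -> (37/11): both odd, 11 mod 4 = 3, 37 mod 4 = 1, so the flip contributes +1; sign now +1
(37/11): 37 mod 11 = 4, so (37/11) = (4/11)
factor out 2^2: 4 = 2^2·1; with 11 mod 8 = 3, (2/11) = -1; sign now +1; continue with (1/11)
reached (1/11) = 1, so the symbol is +1

1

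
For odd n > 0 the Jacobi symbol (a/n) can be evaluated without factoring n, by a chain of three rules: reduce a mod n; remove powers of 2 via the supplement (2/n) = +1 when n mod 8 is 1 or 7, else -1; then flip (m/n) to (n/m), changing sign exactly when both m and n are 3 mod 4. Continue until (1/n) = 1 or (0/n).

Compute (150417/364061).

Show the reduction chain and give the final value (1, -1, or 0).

-1

reciprocity: (150417/364061) = +1·(364061/150417) since 150417 mod 4 = 1, 364061 mod 4 = 1; sign now +1
(364061/150417) = (63227/150417)   [reduce mod 150417]
reciprocity: (63227/150417) = +1·(150417/63227) since 63227 mod 4 = 3, 150417 mod 4 = 1; sign now +1
(150417/63227) = (23963/63227)   [reduce mod 63227]
reciprocity: (23963/63227) = -1·(63227/23963) since 23963 mod 4 = 3, 63227 mod 4 = 3; sign now -1
(63227/23963) = (15301/23963)   [reduce mod 23963]
reciprocity: (15301/23963) = +1·(23963/15301) since 15301 mod 4 = 1, 23963 mod 4 = 3; sign now -1
(23963/15301) = (8662/15301)   [reduce mod 15301]
8662 = 2^1·4331; (2/15301) = -1 since 15301 mod 8 = 5, so (8662/15301) = (-1)^1·(4331/15301); sign now +1
reciprocity: (4331/15301) = +1·(15301/4331) since 4331 mod 4 = 3, 15301 mod 4 = 1; sign now +1
(15301/4331) = (2308/4331)   [reduce mod 4331]
2308 = 2^2·577; (2/4331) = -1 since 4331 mod 8 = 3, so (2308/4331) = (-1)^2·(577/4331); sign now +1
reciprocity: (577/4331) = +1·(4331/577) since 577 mod 4 = 1, 4331 mod 4 = 3; sign now +1
(4331/577) = (292/577)   [reduce mod 577]
292 = 2^2·73; (2/577) = +1 since 577 mod 8 = 1, so (292/577) = (+1)^2·(73/577); sign now +1
reciprocity: (73/577) = +1·(577/73) since 73 mod 4 = 1, 577 mod 4 = 1; sign now +1
(577/73) = (66/73)   [reduce mod 73]
66 = 2^1·33; (2/73) = +1 since 73 mod 8 = 1, so (66/73) = (+1)^1·(33/73); sign now +1
reciprocity: (33/73) = +1·(73/33) since 33 mod 4 = 1, 73 mod 4 = 1; sign now +1
(73/33) = (7/33)   [reduce mod 33]
reciprocity: (7/33) = +1·(33/7) since 7 mod 4 = 3, 33 mod 4 = 1; sign now +1
(33/7) = (5/7)   [reduce mod 7]
reciprocity: (5/7) = +1·(7/5) since 5 mod 4 = 1, 7 mod 4 = 3; sign now +1
(7/5) = (2/5)   [reduce mod 5]
2 = 2^1·1; (2/5) = -1 since 5 mod 8 = 5, so (2/5) = (-1)^1·(1/5); sign now -1
(1/5) = 1; final value = sign = -1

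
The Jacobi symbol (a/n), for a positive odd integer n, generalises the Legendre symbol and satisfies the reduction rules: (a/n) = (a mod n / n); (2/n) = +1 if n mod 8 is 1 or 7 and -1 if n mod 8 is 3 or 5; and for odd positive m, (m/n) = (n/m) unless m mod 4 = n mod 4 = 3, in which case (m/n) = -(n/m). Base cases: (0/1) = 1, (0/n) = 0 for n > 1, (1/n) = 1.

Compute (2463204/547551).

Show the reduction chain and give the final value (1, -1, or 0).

(2463204/547551): 2463204 mod 547551 = 273000, so (2463204/547551) = (273000/547551)
factor out 2^3: 273000 = 2^3·34125; with 547551 mod 8 = 7, (2/547551) = +1; sign now +1; continue with (34125/547551)
flip (34125/547551) -> (547551/34125): both odd, 34125 mod 4 = 1, 547551 mod 4 = 3, so the flip contributes +1; sign now +1
(547551/34125): 547551 mod 34125 = 1551, so (547551/34125) = (1551/34125)
flip (1551/34125) -> (34125/1551): both odd, 1551 mod 4 = 3, 34125 mod 4 = 1, so the flip contributes +1; sign now +1
(34125/1551): 34125 mod 1551 = 3, so (34125/1551) = (3/1551)
flip (3/1551) -> (1551/3): both odd, 3 mod 4 = 3, 1551 mod 4 = 3, so the flip contributes -1; sign now -1
(1551/3): 1551 mod 3 = 0, so (1551/3) = (0/3)
reached (0/3); gcd(a, n) > 1, so (0/3) = 0 and the symbol is 0

0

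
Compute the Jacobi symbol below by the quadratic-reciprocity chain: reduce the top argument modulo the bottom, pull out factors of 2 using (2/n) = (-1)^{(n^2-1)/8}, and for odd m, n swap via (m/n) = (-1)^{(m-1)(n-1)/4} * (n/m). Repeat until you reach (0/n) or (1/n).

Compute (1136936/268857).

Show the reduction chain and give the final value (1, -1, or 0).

(1136936/268857) = (61508/268857)   [reduce mod 268857]
61508 = 2^2·15377; (2/268857) = +1 since 268857 mod 8 = 1, so (61508/268857) = (+1)^2·(15377/268857); sign now +1
reciprocity: (15377/268857) = +1·(268857/15377) since 15377 mod 4 = 1, 268857 mod 4 = 1; sign now +1
(268857/15377) = (7448/15377)   [reduce mod 15377]
7448 = 2^3·931; (2/15377) = +1 since 15377 mod 8 = 1, so (7448/15377) = (+1)^3·(931/15377); sign now +1
reciprocity: (931/15377) = +1·(15377/931) since 931 mod 4 = 3, 15377 mod 4 = 1; sign now +1
(15377/931) = (481/931)   [reduce mod 931]
reciprocity: (481/931) = +1·(931/481) since 481 mod 4 = 1, 931 mod 4 = 3; sign now +1
(931/481) = (450/481)   [reduce mod 481]
450 = 2^1·225; (2/481) = +1 since 481 mod 8 = 1, so (450/481) = (+1)^1·(225/481); sign now +1
reciprocity: (225/481) = +1·(481/225) since 225 mod 4 = 1, 481 mod 4 = 1; sign now +1
(481/225) = (31/225)   [reduce mod 225]
reciprocity: (31/225) = +1·(225/31) since 31 mod 4 = 3, 225 mod 4 = 1; sign now +1
(225/31) = (8/31)   [reduce mod 31]
8 = 2^3·1; (2/31) = +1 since 31 mod 8 = 7, so (8/31) = (+1)^3·(1/31); sign now +1
(1/31) = 1; final value = sign = +1

1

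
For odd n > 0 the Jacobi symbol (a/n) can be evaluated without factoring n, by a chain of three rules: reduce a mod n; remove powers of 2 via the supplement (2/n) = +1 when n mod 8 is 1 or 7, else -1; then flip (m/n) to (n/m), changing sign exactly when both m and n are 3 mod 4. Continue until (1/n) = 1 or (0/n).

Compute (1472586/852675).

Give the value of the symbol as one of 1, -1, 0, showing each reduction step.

0

(1472586/852675) = (619911/852675)   [reduce mod 852675]
reciprocity: (619911/852675) = -1·(852675/619911) since 619911 mod 4 = 3, 852675 mod 4 = 3; sign now -1
(852675/619911) = (232764/619911)   [reduce mod 619911]
232764 = 2^2·58191; (2/619911) = +1 since 619911 mod 8 = 7, so (232764/619911) = (+1)^2·(58191/619911); sign now -1
reciprocity: (58191/619911) = -1·(619911/58191) since 58191 mod 4 = 3, 619911 mod 4 = 3; sign now +1
(619911/58191) = (38001/58191)   [reduce mod 58191]
reciprocity: (38001/58191) = +1·(58191/38001) since 38001 mod 4 = 1, 58191 mod 4 = 3; sign now +1
(58191/38001) = (20190/38001)   [reduce mod 38001]
20190 = 2^1·10095; (2/38001) = +1 since 38001 mod 8 = 1, so (20190/38001) = (+1)^1·(10095/38001); sign now +1
reciprocity: (10095/38001) = +1·(38001/10095) since 10095 mod 4 = 3, 38001 mod 4 = 1; sign now +1
(38001/10095) = (7716/10095)   [reduce mod 10095]
7716 = 2^2·1929; (2/10095) = +1 since 10095 mod 8 = 7, so (7716/10095) = (+1)^2·(1929/10095); sign now +1
reciprocity: (1929/10095) = +1·(10095/1929) since 1929 mod 4 = 1, 10095 mod 4 = 3; sign now +1
(10095/1929) = (450/1929)   [reduce mod 1929]
450 = 2^1·225; (2/1929) = +1 since 1929 mod 8 = 1, so (450/1929) = (+1)^1·(225/1929); sign now +1
reciprocity: (225/1929) = +1·(1929/225) since 225 mod 4 = 1, 1929 mod 4 = 1; sign now +1
(1929/225) = (129/225)   [reduce mod 225]
reciprocity: (129/225) = +1·(225/129) since 129 mod 4 = 1, 225 mod 4 = 1; sign now +1
(225/129) = (96/129)   [reduce mod 129]
96 = 2^5·3; (2/129) = +1 since 129 mod 8 = 1, so (96/129) = (+1)^5·(3/129); sign now +1
reciprocity: (3/129) = +1·(129/3) since 3 mod 4 = 3, 129 mod 4 = 1; sign now +1
(129/3) = (0/3)   [reduce mod 3]
(0/3) = 0   [gcd(a, n) > 1]; final value = 0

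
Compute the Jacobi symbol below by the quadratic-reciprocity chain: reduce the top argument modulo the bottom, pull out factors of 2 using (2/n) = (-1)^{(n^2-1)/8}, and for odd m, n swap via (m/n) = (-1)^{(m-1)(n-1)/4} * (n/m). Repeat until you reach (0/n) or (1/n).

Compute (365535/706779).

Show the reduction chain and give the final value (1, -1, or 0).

reciprocity: (365535/706779) = -1·(706779/365535) since 365535 mod 4 = 3, 706779 mod 4 = 3; sign now -1
(706779/365535) = (341244/365535)   [reduce mod 365535]
341244 = 2^2·85311; (2/365535) = +1 since 365535 mod 8 = 7, so (341244/365535) = (+1)^2·(85311/365535); sign now -1
reciprocity: (85311/365535) = -1·(365535/85311) since 85311 mod 4 = 3, 365535 mod 4 = 3; sign now +1
(365535/85311) = (24291/85311)   [reduce mod 85311]
reciprocity: (24291/85311) = -1·(85311/24291) since 24291 mod 4 = 3, 85311 mod 4 = 3; sign now -1
(85311/24291) = (12438/24291)   [reduce mod 24291]
12438 = 2^1·6219; (2/24291) = -1 since 24291 mod 8 = 3, so (12438/24291) = (-1)^1·(6219/24291); sign now +1
reciprocity: (6219/24291) = -1·(24291/6219) since 6219 mod 4 = 3, 24291 mod 4 = 3; sign now -1
(24291/6219) = (5634/6219)   [reduce mod 6219]
5634 = 2^1·2817; (2/6219) = -1 since 6219 mod 8 = 3, so (5634/6219) = (-1)^1·(2817/6219); sign now +1
reciprocity: (2817/6219) = +1·(6219/2817) since 2817 mod 4 = 1, 6219 mod 4 = 3; sign now +1
(6219/2817) = (585/2817)   [reduce mod 2817]
reciprocity: (585/2817) = +1·(2817/585) since 585 mod 4 = 1, 2817 mod 4 = 1; sign now +1
(2817/585) = (477/585)   [reduce mod 585]
reciprocity: (477/585) = +1·(585/477) since 477 mod 4 = 1, 585 mod 4 = 1; sign now +1
(585/477) = (108/477)   [reduce mod 477]
108 = 2^2·27; (2/477) = -1 since 477 mod 8 = 5, so (108/477) = (-1)^2·(27/477); sign now +1
reciprocity: (27/477) = +1·(477/27) since 27 mod 4 = 3, 477 mod 4 = 1; sign now +1
(477/27) = (18/27)   [reduce mod 27]
18 = 2^1·9; (2/27) = -1 since 27 mod 8 = 3, so (18/27) = (-1)^1·(9/27); sign now -1
reciprocity: (9/27) = +1·(27/9) since 9 mod 4 = 1, 27 mod 4 = 3; sign now -1
(27/9) = (0/9)   [reduce mod 9]
(0/9) = 0   [gcd(a, n) > 1]; final value = 0

0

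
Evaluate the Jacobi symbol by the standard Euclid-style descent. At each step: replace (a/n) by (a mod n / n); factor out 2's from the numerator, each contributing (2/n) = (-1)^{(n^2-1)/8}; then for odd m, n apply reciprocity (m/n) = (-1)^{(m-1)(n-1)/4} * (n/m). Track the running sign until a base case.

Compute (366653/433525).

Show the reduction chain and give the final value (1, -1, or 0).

-1

flip (366653/433525) -> (433525/366653): both odd, 366653 mod 4 = 1, 433525 mod 4 = 1, so the flip contributes +1; sign now +1
(433525/366653): 433525 mod 366653 = 66872, so (433525/366653) = (66872/366653)
factor out 2^3: 66872 = 2^3·8359; with 366653 mod 8 = 5, (2/366653) = -1; sign now -1; continue with (8359/366653)
flip (8359/366653) -> (366653/8359): both odd, 8359 mod 4 = 3, 366653 mod 4 = 1, so the flip contributes +1; sign now -1
(366653/8359): 366653 mod 8359 = 7216, so (366653/8359) = (7216/8359)
factor out 2^4: 7216 = 2^4·451; with 8359 mod 8 = 7, (2/8359) = +1; sign now -1; continue with (451/8359)
flip (451/8359) -> (8359/451): both odd, 451 mod 4 = 3, 8359 mod 4 = 3, so the flip contributes -1; sign now +1
(8359/451): 8359 mod 451 = 241, so (8359/451) = (241/451)
flip (241/451) -> (451/241): both odd, 241 mod 4 = 1, 451 mod 4 = 3, so the flip contributes +1; sign now +1
(451/241): 451 mod 241 = 210, so (451/241) = (210/241)
factor out 2^1: 210 = 2^1·105; with 241 mod 8 = 1, (2/241) = +1; sign now +1; continue with (105/241)
flip (105/241) -> (241/105): both odd, 105 mod 4 = 1, 241 mod 4 = 1, so the flip contributes +1; sign now +1
(241/105): 241 mod 105 = 31, so (241/105) = (31/105)
flip (31/105) -> (105/31): both odd, 31 mod 4 = 3, 105 mod 4 = 1, so the flip contributes +1; sign now +1
(105/31): 105 mod 31 = 12, so (105/31) = (12/31)
factor out 2^2: 12 = 2^2·3; with 31 mod 8 = 7, (2/31) = +1; sign now +1; continue with (3/31)
flip (3/31) -> (31/3): both odd, 3 mod 4 = 3, 31 mod 4 = 3, so the flip contributes -1; sign now -1
(31/3): 31 mod 3 = 1, so (31/3) = (1/3)
reached (1/3) = 1, so the symbol is -1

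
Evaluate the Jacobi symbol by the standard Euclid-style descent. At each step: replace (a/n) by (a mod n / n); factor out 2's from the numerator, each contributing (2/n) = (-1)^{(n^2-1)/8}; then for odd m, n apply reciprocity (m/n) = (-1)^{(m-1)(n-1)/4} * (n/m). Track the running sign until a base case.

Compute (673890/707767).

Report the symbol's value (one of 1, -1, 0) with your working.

factor out 2^1: 673890 = 2^1·336945; with 707767 mod 8 = 7, (2/707767) = +1; sign now +1; continue with (336945/707767)
flip (336945/707767) -> (707767/336945): both odd, 336945 mod 4 = 1, 707767 mod 4 = 3, so the flip contributes +1; sign now +1
(707767/336945): 707767 mod 336945 = 33877, so (707767/336945) = (33877/336945)
flip (33877/336945) -> (336945/33877): both odd, 33877 mod 4 = 1, 336945 mod 4 = 1, so the flip contributes +1; sign now +1
(336945/33877): 336945 mod 33877 = 32052, so (336945/33877) = (32052/33877)
factor out 2^2: 32052 = 2^2·8013; with 33877 mod 8 = 5, (2/33877) = -1; sign now +1; continue with (8013/33877)
flip (8013/33877) -> (33877/8013): both odd, 8013 mod 4 = 1, 33877 mod 4 = 1, so the flip contributes +1; sign now +1
(33877/8013): 33877 mod 8013 = 1825, so (33877/8013) = (1825/8013)
flip (1825/8013) -> (8013/1825): both odd, 1825 mod 4 = 1, 8013 mod 4 = 1, so the flip contributes +1; sign now +1
(8013/1825): 8013 mod 1825 = 713, so (8013/1825) = (713/1825)
flip (713/1825) -> (1825/713): both odd, 713 mod 4 = 1, 1825 mod 4 = 1, so the flip contributes +1; sign now +1
(1825/713): 1825 mod 713 = 399, so (1825/713) = (399/713)
flip (399/713) -> (713/399): both odd, 399 mod 4 = 3, 713 mod 4 = 1, so the flip contributes +1; sign now +1
(713/399): 713 mod 399 = 314, so (713/399) = (314/399)
factor out 2^1: 314 = 2^1·157; with 399 mod 8 = 7, (2/399) = +1; sign now +1; continue with (157/399)
flip (157/399) -> (399/157): both odd, 157 mod 4 = 1, 399 mod 4 = 3, so the flip contributes +1; sign now +1
(399/157): 399 mod 157 = 85, so (399/157) = (85/157)
flip (85/157) -> (157/85): both odd, 85 mod 4 = 1, 157 mod 4 = 1, so the flip contributes +1; sign now +1
(157/85): 157 mod 85 = 72, so (157/85) = (72/85)
factor out 2^3: 72 = 2^3·9; with 85 mod 8 = 5, (2/85) = -1; sign now -1; continue with (9/85)
flip (9/85) -> (85/9): both odd, 9 mod 4 = 1, 85 mod 4 = 1, so the flip contributes +1; sign now -1
(85/9): 85 mod 9 = 4, so (85/9) = (4/9)
factor out 2^2: 4 = 2^2·1; with 9 mod 8 = 1, (2/9) = +1; sign now -1; continue with (1/9)
reached (1/9) = 1, so the symbol is -1

-1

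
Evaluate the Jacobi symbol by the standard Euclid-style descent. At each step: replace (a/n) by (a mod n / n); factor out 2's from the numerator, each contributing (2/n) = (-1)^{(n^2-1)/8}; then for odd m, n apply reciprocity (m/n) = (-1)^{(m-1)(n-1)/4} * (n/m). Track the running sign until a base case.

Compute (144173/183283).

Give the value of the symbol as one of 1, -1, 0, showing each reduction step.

reciprocity: (144173/183283) = +1·(183283/144173) since 144173 mod 4 = 1, 183283 mod 4 = 3; sign now +1
(183283/144173) = (39110/144173)   [reduce mod 144173]
39110 = 2^1·19555; (2/144173) = -1 since 144173 mod 8 = 5, so (39110/144173) = (-1)^1·(19555/144173); sign now -1
reciprocity: (19555/144173) = +1·(144173/19555) since 19555 mod 4 = 3, 144173 mod 4 = 1; sign now -1
(144173/19555) = (7288/19555)   [reduce mod 19555]
7288 = 2^3·911; (2/19555) = -1 since 19555 mod 8 = 3, so (7288/19555) = (-1)^3·(911/19555); sign now +1
reciprocity: (911/19555) = -1·(19555/911) since 911 mod 4 = 3, 19555 mod 4 = 3; sign now -1
(19555/911) = (424/911)   [reduce mod 911]
424 = 2^3·53; (2/911) = +1 since 911 mod 8 = 7, so (424/911) = (+1)^3·(53/911); sign now -1
reciprocity: (53/911) = +1·(911/53) since 53 mod 4 = 1, 911 mod 4 = 3; sign now -1
(911/53) = (10/53)   [reduce mod 53]
10 = 2^1·5; (2/53) = -1 since 53 mod 8 = 5, so (10/53) = (-1)^1·(5/53); sign now +1
reciprocity: (5/53) = +1·(53/5) since 5 mod 4 = 1, 53 mod 4 = 1; sign now +1
(53/5) = (3/5)   [reduce mod 5]
reciprocity: (3/5) = +1·(5/3) since 3 mod 4 = 3, 5 mod 4 = 1; sign now +1
(5/3) = (2/3)   [reduce mod 3]
2 = 2^1·1; (2/3) = -1 since 3 mod 8 = 3, so (2/3) = (-1)^1·(1/3); sign now -1
(1/3) = 1; final value = sign = -1

-1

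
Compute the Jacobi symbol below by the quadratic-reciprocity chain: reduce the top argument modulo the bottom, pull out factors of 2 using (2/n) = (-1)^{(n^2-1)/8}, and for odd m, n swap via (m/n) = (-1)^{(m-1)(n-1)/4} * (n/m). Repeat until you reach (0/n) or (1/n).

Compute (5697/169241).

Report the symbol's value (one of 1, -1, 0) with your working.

flip (5697/169241) -> (169241/5697): both odd, 5697 mod 4 = 1, 169241 mod 4 = 1, so the flip contributes +1; sign now +1
(169241/5697): 169241 mod 5697 = 4028, so (169241/5697) = (4028/5697)
factor out 2^2: 4028 = 2^2·1007; with 5697 mod 8 = 1, (2/5697) = +1; sign now +1; continue with (1007/5697)
flip (1007/5697) -> (5697/1007): both odd, 1007 mod 4 = 3, 5697 mod 4 = 1, so the flip contributes +1; sign now +1
(5697/1007): 5697 mod 1007 = 662, so (5697/1007) = (662/1007)
factor out 2^1: 662 = 2^1·331; with 1007 mod 8 = 7, (2/1007) = +1; sign now +1; continue with (331/1007)
flip (331/1007) -> (1007/331): both odd, 331 mod 4 = 3, 1007 mod 4 = 3, so the flip contributes -1; sign now -1
(1007/331): 1007 mod 331 = 14, so (1007/331) = (14/331)
factor out 2^1: 14 = 2^1·7; with 331 mod 8 = 3, (2/331) = -1; sign now +1; continue with (7/331)
flip (7/331) -> (331/7): both odd, 7 mod 4 = 3, 331 mod 4 = 3, so the flip contributes -1; sign now -1
(331/7): 331 mod 7 = 2, so (331/7) = (2/7)
factor out 2^1: 2 = 2^1·1; with 7 mod 8 = 7, (2/7) = +1; sign now -1; continue with (1/7)
reached (1/7) = 1, so the symbol is -1

-1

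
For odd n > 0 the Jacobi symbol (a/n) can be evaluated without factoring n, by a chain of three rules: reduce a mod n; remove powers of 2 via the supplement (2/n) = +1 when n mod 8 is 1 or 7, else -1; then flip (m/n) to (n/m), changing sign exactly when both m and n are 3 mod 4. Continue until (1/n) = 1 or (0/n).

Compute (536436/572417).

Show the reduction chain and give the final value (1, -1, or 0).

1

536436 = 2^2·134109; (2/572417) = +1 since 572417 mod 8 = 1, so (536436/572417) = (+1)^2·(134109/572417); sign now +1
reciprocity: (134109/572417) = +1·(572417/134109) since 134109 mod 4 = 1, 572417 mod 4 = 1; sign now +1
(572417/134109) = (35981/134109)   [reduce mod 134109]
reciprocity: (35981/134109) = +1·(134109/35981) since 35981 mod 4 = 1, 134109 mod 4 = 1; sign now +1
(134109/35981) = (26166/35981)   [reduce mod 35981]
26166 = 2^1·13083; (2/35981) = -1 since 35981 mod 8 = 5, so (26166/35981) = (-1)^1·(13083/35981); sign now -1
reciprocity: (13083/35981) = +1·(35981/13083) since 13083 mod 4 = 3, 35981 mod 4 = 1; sign now -1
(35981/13083) = (9815/13083)   [reduce mod 13083]
reciprocity: (9815/13083) = -1·(13083/9815) since 9815 mod 4 = 3, 13083 mod 4 = 3; sign now +1
(13083/9815) = (3268/9815)   [reduce mod 9815]
3268 = 2^2·817; (2/9815) = +1 since 9815 mod 8 = 7, so (3268/9815) = (+1)^2·(817/9815); sign now +1
reciprocity: (817/9815) = +1·(9815/817) since 817 mod 4 = 1, 9815 mod 4 = 3; sign now +1
(9815/817) = (11/817)   [reduce mod 817]
reciprocity: (11/817) = +1·(817/11) since 11 mod 4 = 3, 817 mod 4 = 1; sign now +1
(817/11) = (3/11)   [reduce mod 11]
reciprocity: (3/11) = -1·(11/3) since 3 mod 4 = 3, 11 mod 4 = 3; sign now -1
(11/3) = (2/3)   [reduce mod 3]
2 = 2^1·1; (2/3) = -1 since 3 mod 8 = 3, so (2/3) = (-1)^1·(1/3); sign now +1
(1/3) = 1; final value = sign = +1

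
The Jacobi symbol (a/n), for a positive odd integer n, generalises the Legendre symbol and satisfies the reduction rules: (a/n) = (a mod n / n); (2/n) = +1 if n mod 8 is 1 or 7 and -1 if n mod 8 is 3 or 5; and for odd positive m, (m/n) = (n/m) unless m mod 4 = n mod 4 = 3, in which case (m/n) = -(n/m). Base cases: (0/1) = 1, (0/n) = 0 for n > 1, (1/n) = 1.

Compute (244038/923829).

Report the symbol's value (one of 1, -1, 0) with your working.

244038 = 2^1·122019; (2/923829) = -1 since 923829 mod 8 = 5, so (244038/923829) = (-1)^1·(122019/923829); sign now -1
reciprocity: (122019/923829) = +1·(923829/122019) since 122019 mod 4 = 3, 923829 mod 4 = 1; sign now -1
(923829/122019) = (69696/122019)   [reduce mod 122019]
69696 = 2^6·1089; (2/122019) = -1 since 122019 mod 8 = 3, so (69696/122019) = (-1)^6·(1089/122019); sign now -1
reciprocity: (1089/122019) = +1·(122019/1089) since 1089 mod 4 = 1, 122019 mod 4 = 3; sign now -1
(122019/1089) = (51/1089)   [reduce mod 1089]
reciprocity: (51/1089) = +1·(1089/51) since 51 mod 4 = 3, 1089 mod 4 = 1; sign now -1
(1089/51) = (18/51)   [reduce mod 51]
18 = 2^1·9; (2/51) = -1 since 51 mod 8 = 3, so (18/51) = (-1)^1·(9/51); sign now +1
reciprocity: (9/51) = +1·(51/9) since 9 mod 4 = 1, 51 mod 4 = 3; sign now +1
(51/9) = (6/9)   [reduce mod 9]
6 = 2^1·3; (2/9) = +1 since 9 mod 8 = 1, so (6/9) = (+1)^1·(3/9); sign now +1
reciprocity: (3/9) = +1·(9/3) since 3 mod 4 = 3, 9 mod 4 = 1; sign now +1
(9/3) = (0/3)   [reduce mod 3]
(0/3) = 0   [gcd(a, n) > 1]; final value = 0

0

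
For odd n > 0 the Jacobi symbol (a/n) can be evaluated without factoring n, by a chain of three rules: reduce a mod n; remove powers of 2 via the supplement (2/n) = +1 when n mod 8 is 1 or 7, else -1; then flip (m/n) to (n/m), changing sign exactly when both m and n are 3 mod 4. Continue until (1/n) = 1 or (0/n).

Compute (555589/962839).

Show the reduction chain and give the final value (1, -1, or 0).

-1

reciprocity: (555589/962839) = +1·(962839/555589) since 555589 mod 4 = 1, 962839 mod 4 = 3; sign now +1
(962839/555589) = (407250/555589)   [reduce mod 555589]
407250 = 2^1·203625; (2/555589) = -1 since 555589 mod 8 = 5, so (407250/555589) = (-1)^1·(203625/555589); sign now -1
reciprocity: (203625/555589) = +1·(555589/203625) since 203625 mod 4 = 1, 555589 mod 4 = 1; sign now -1
(555589/203625) = (148339/203625)   [reduce mod 203625]
reciprocity: (148339/203625) = +1·(203625/148339) since 148339 mod 4 = 3, 203625 mod 4 = 1; sign now -1
(203625/148339) = (55286/148339)   [reduce mod 148339]
55286 = 2^1·27643; (2/148339) = -1 since 148339 mod 8 = 3, so (55286/148339) = (-1)^1·(27643/148339); sign now +1
reciprocity: (27643/148339) = -1·(148339/27643) since 27643 mod 4 = 3, 148339 mod 4 = 3; sign now -1
(148339/27643) = (10124/27643)   [reduce mod 27643]
10124 = 2^2·2531; (2/27643) = -1 since 27643 mod 8 = 3, so (10124/27643) = (-1)^2·(2531/27643); sign now -1
reciprocity: (2531/27643) = -1·(27643/2531) since 2531 mod 4 = 3, 27643 mod 4 = 3; sign now +1
(27643/2531) = (2333/2531)   [reduce mod 2531]
reciprocity: (2333/2531) = +1·(2531/2333) since 2333 mod 4 = 1, 2531 mod 4 = 3; sign now +1
(2531/2333) = (198/2333)   [reduce mod 2333]
198 = 2^1·99; (2/2333) = -1 since 2333 mod 8 = 5, so (198/2333) = (-1)^1·(99/2333); sign now -1
reciprocity: (99/2333) = +1·(2333/99) since 99 mod 4 = 3, 2333 mod 4 = 1; sign now -1
(2333/99) = (56/99)   [reduce mod 99]
56 = 2^3·7; (2/99) = -1 since 99 mod 8 = 3, so (56/99) = (-1)^3·(7/99); sign now +1
reciprocity: (7/99) = -1·(99/7) since 7 mod 4 = 3, 99 mod 4 = 3; sign now -1
(99/7) = (1/7)   [reduce mod 7]
(1/7) = 1; final value = sign = -1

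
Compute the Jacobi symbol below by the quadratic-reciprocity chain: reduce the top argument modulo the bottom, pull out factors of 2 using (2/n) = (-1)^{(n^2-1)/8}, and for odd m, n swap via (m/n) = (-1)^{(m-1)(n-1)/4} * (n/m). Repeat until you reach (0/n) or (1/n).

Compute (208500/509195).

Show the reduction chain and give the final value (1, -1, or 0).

208500 = 2^2·52125; (2/509195) = -1 since 509195 mod 8 = 3, so (208500/509195) = (-1)^2·(52125/509195); sign now +1
reciprocity: (52125/509195) = +1·(509195/52125) since 52125 mod 4 = 1, 509195 mod 4 = 3; sign now +1
(509195/52125) = (40070/52125)   [reduce mod 52125]
40070 = 2^1·20035; (2/52125) = -1 since 52125 mod 8 = 5, so (40070/52125) = (-1)^1·(20035/52125); sign now -1
reciprocity: (20035/52125) = +1·(52125/20035) since 20035 mod 4 = 3, 52125 mod 4 = 1; sign now -1
(52125/20035) = (12055/20035)   [reduce mod 20035]
reciprocity: (12055/20035) = -1·(20035/12055) since 12055 mod 4 = 3, 20035 mod 4 = 3; sign now +1
(20035/12055) = (7980/12055)   [reduce mod 12055]
7980 = 2^2·1995; (2/12055) = +1 since 12055 mod 8 = 7, so (7980/12055) = (+1)^2·(1995/12055); sign now +1
reciprocity: (1995/12055) = -1·(12055/1995) since 1995 mod 4 = 3, 12055 mod 4 = 3; sign now -1
(12055/1995) = (85/1995)   [reduce mod 1995]
reciprocity: (85/1995) = +1·(1995/85) since 85 mod 4 = 1, 1995 mod 4 = 3; sign now -1
(1995/85) = (40/85)   [reduce mod 85]
40 = 2^3·5; (2/85) = -1 since 85 mod 8 = 5, so (40/85) = (-1)^3·(5/85); sign now +1
reciprocity: (5/85) = +1·(85/5) since 5 mod 4 = 1, 85 mod 4 = 1; sign now +1
(85/5) = (0/5)   [reduce mod 5]
(0/5) = 0   [gcd(a, n) > 1]; final value = 0

0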